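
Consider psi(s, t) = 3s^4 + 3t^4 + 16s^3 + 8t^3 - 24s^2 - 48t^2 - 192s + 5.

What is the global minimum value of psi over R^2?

-811

psi(s,t) separates as P(s) + Q(t) + 5, so its minimum is min P + min Q + 5.
P'(s) = 12(s - 2)(s + 2)(s + 4) vanishes at s ∈ {-4, -2, 2}; Q'(t) = 12t(t - 2)(t + 4) vanishes at t ∈ {-4, 0, 2}.
Local minima of P (where P''>0): P(-4)=128, P(2)=-304. Local minima of Q: Q(-4)=-512, Q(2)=-80.
So the global minimum of psi is P(2) + Q(-4) + 5 = -304 − 512 + 5 = -811, attained at (2, -4).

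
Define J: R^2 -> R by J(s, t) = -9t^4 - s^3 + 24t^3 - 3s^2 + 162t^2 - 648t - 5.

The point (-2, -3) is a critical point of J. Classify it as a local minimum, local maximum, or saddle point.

saddle point

The mixed partial ∂²J/∂s∂t is 0, so the Hessian at any point is diag(J_ss, J_tt) = diag(-6(s + 1), 36(-3t^2 + 4t + 9)).
At (-2, -3): H = diag(6, -1080).
The eigenvalues have opposite signs, so H is indefinite: a saddle point.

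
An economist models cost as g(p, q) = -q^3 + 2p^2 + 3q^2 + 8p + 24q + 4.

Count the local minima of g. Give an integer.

g separates as a function of p plus a function of q, so ∇g=0 decouples.
∂g/∂p = 4(p + 2) = 0 at p ∈ {-2}; ∂g/∂q = -3(q - 4)(q + 2) = 0 at q ∈ {-2, 4}.
The Hessian is diagonal: diag(g_pp, g_qq). Second derivatives: g_pp(-2)=4; g_qq(-2)=18, g_qq(4)=-18.
Local minima occur where both diagonal entries positive: (-2, -2). Count: 1.

1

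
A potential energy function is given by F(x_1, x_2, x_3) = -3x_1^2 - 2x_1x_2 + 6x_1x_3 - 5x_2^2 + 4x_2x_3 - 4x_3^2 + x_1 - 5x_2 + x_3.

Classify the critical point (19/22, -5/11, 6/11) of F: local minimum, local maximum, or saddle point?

The Hessian is constant: H = [[-6, -2, 6], [-2, -10, 4], [6, 4, -8]].
Leading principal minors: Δ₁ = -6, Δ₂ = 56, Δ₃ = -88.
The minors alternate sign starting negative (−, +, −), so H is negative definite: a local maximum.

local maximum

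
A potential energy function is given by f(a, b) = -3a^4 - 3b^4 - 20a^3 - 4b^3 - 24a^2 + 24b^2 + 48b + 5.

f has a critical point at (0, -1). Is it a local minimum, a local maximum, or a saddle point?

saddle point

The mixed partial ∂²f/∂a∂b is 0, so the Hessian at any point is diag(f_aa, f_bb) = diag(-12(3a^2 + 10a + 4), 12(-3b^2 - 2b + 4)).
At (0, -1): H = diag(-48, 36).
The eigenvalues have opposite signs, so H is indefinite: a saddle point.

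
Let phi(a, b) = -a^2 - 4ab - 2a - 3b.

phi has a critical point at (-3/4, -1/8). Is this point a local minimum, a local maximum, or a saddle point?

The Hessian of phi is constant: H = [[-2, -4], [-4, 0]].
det(H) = (-2)·0 − (-4)² = -16.
Since det(H) < 0, H is indefinite and the critical point is a saddle point.

saddle point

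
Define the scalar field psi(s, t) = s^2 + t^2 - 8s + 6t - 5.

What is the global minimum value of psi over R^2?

-30

psi(s,t) separates as P(s) + Q(t) − 5, so its minimum is min P + min Q − 5.
P'(s) = 2s - 8 vanishes at s ∈ {4}; Q'(t) = 2(t + 3) vanishes at t ∈ {-3}.
Local minima of P (where P''>0): P(4)=-16. Local minima of Q: Q(-3)=-9.
So the global minimum of psi is P(4) + Q(-3) − 5 = -16 − 9 − 5 = -30, attained at (4, -3).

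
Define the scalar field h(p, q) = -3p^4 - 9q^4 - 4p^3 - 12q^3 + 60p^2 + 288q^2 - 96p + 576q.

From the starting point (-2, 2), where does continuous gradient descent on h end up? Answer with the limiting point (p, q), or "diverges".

h is separable, so gradient descent decouples: p follows -∂h/∂p, q follows -∂h/∂q.
∂h/∂p = -12(p - 2)(p - 1)(p + 4); at p=-2 this is -288, so p increases.
∂h/∂q = -36(q - 4)(q + 1)(q + 4); at q=2 this is 1296, so q decreases.
p converges to its nearest critical value 1 (a local min of the p-part); q converges to -1. The iterate converges to (1, -1).

(1, -1)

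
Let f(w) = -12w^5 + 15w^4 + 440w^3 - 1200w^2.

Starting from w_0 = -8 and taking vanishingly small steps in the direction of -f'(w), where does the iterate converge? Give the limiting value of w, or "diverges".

-5

f'(w) = -60w(w - 4)(w - 2)(w + 5), so f'(-8) = -172800.
Gradient descent moves in the -f' direction, i.e. w is increasing.
The nearest critical point in that direction is w = -5, where f'' = 18900 > 0 (a local minimum). The iterate converges there.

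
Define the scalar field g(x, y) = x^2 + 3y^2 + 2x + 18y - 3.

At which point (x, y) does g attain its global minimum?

(-1, -3)

g(x,y) separates as P(x) + Q(y) − 3, so its minimum is min P + min Q − 3.
P'(x) = 2x + 2 vanishes at x ∈ {-1}; Q'(y) = 6y + 18 vanishes at y ∈ {-3}.
Local minima of P (where P''>0): P(-1)=-1. Local minima of Q: Q(-3)=-27.
So the global minimum of g is P(-1) + Q(-3) − 3 = -1 − 27 − 3 = -31, attained at (-1, -3).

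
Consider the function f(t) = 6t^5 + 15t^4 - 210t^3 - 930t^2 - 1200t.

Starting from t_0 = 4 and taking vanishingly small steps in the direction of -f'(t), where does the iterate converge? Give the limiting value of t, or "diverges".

5

f'(t) = 30(t - 5)(t + 1)(t + 2)(t + 4), so f'(4) = -7200.
Gradient descent moves in the -f' direction, i.e. t is increasing.
The nearest critical point in that direction is t = 5, where f'' = 11340 > 0 (a local minimum). The iterate converges there.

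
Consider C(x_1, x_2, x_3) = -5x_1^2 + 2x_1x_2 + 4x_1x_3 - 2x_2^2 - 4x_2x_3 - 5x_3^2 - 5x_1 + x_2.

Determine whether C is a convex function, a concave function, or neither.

C is quadratic, so its Hessian is the constant matrix H = [[-10, 2, 4], [2, -4, -4], [4, -4, -10]].
Leading principal minors: -10, 36, -200.
Signs alternate −, +, − ⇒ H ≺ 0 ⇒ concave.

concave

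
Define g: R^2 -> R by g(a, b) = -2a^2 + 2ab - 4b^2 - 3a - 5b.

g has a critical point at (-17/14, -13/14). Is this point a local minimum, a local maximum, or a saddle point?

The Hessian of g is constant: H = [[-4, 2], [2, -8]].
det(H) = (-4)·(-8) − 2² = 28.
det(H) > 0 and tr(H) = -12 < 0, so H is negative definite and the point is a local maximum.

local maximum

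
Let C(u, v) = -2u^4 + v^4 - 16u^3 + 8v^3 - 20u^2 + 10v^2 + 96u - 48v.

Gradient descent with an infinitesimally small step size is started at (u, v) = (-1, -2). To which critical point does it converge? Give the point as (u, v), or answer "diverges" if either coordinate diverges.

C is separable, so gradient descent decouples: u follows -∂C/∂u, v follows -∂C/∂v.
∂C/∂u = -8(u - 1)(u + 3)(u + 4); at u=-1 this is 96, so u decreases.
∂C/∂v = 4(v - 1)(v + 3)(v + 4); at v=-2 this is -24, so v increases.
u converges to its nearest critical value -3 (a local min of the u-part); v converges to 1. The iterate converges to (-3, 1).

(-3, 1)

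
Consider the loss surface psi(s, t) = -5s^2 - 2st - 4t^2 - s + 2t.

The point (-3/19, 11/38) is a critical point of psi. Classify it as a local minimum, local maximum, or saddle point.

local maximum

The Hessian of psi is constant: H = [[-10, -2], [-2, -8]].
det(H) = (-10)·(-8) − (-2)² = 76.
det(H) > 0 and tr(H) = -18 < 0, so H is negative definite and the point is a local maximum.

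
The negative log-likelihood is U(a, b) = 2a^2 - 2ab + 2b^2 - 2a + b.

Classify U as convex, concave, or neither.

convex

U is quadratic, so its Hessian is the constant matrix H = [[4, -2], [-2, 4]].
det(H) = 12, tr(H) = 8.
det(H) > 0 and tr(H) > 0, so H is positive definite everywhere: convex.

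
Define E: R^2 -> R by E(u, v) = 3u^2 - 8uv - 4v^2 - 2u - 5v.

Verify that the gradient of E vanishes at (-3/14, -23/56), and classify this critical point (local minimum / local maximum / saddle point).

∇E = (6u - 8v - 2, -8u - 8v - 5); substituting (-3/14, -23/56) gives ∇E = (0, 0), so (-3/14, -23/56) is indeed a critical point.
The Hessian of E is constant: H = [[6, -8], [-8, -8]].
det(H) = 6·(-8) − (-8)² = -112.
Since det(H) < 0, H is indefinite and the critical point is a saddle point.

saddle point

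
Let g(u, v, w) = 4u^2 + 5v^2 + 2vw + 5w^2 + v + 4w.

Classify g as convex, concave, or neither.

convex

g is quadratic, so its Hessian is the constant matrix H = [[8, 0, 0], [0, 10, 2], [0, 2, 10]].
Leading principal minors: 8, 80, 768.
All positive ⇒ H ≻ 0 ⇒ convex.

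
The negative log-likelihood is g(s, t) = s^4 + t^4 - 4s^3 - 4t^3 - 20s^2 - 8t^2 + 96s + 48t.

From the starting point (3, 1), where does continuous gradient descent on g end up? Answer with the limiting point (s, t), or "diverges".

g is separable, so gradient descent decouples: s follows -∂g/∂s, t follows -∂g/∂t.
∂g/∂s = 4(s - 4)(s - 2)(s + 3); at s=3 this is -24, so s increases.
∂g/∂t = 4(t - 3)(t - 2)(t + 2); at t=1 this is 24, so t decreases.
s converges to its nearest critical value 4 (a local min of the s-part); t converges to -2. The iterate converges to (4, -2).

(4, -2)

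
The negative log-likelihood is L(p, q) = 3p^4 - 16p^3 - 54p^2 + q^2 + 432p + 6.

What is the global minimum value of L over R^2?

L(p,q) separates as A(p) + B(q) + 6, so its minimum is min A + min B + 6.
A'(p) = 12(p - 4)(p - 3)(p + 3) vanishes at p ∈ {-3, 3, 4}; B'(q) = 2q vanishes at q ∈ {0}.
Local minima of A (where A''>0): A(-3)=-1107, A(4)=608. Local minima of B: B(0)=0.
So the global minimum of L is A(-3) + B(0) + 6 = -1107 + 0 + 6 = -1101, attained at (-3, 0).

-1101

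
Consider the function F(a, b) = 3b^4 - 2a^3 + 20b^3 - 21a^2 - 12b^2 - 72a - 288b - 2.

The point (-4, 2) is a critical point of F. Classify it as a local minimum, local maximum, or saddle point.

The mixed partial ∂²F/∂a∂b is 0, so the Hessian at any point is diag(F_aa, F_bb) = diag(-6(2a + 7), 12(3b^2 + 10b - 2)).
At (-4, 2): H = diag(6, 360).
Both eigenvalues are positive, so H is positive definite: a local minimum.

local minimum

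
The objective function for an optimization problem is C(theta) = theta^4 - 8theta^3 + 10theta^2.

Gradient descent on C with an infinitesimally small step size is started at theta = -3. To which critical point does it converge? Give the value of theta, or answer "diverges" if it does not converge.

C'(theta) = 4theta(theta - 5)(theta - 1), so C'(-3) = -384.
Gradient descent moves in the -C' direction, i.e. theta is increasing.
The nearest critical point in that direction is theta = 0, where C'' = 20 > 0 (a local minimum). The iterate converges there.

0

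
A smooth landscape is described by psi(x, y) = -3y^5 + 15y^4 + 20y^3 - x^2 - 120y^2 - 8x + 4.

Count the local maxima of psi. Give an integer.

psi separates as a function of x plus a function of y, so ∇psi=0 decouples.
∂psi/∂x = -2(x + 4) = 0 at x ∈ {-4}; ∂psi/∂y = -15y(y - 4)(y - 2)(y + 2) = 0 at y ∈ {-2, 0, 2, 4}.
The Hessian is diagonal: diag(psi_xx, psi_yy). Second derivatives: psi_xx(-4)=-2; psi_yy(-2)=720, psi_yy(0)=-240, psi_yy(2)=240, psi_yy(4)=-720.
Local maxima occur where both diagonal entries negative: (-4, 0), (-4, 4). Count: 2.

2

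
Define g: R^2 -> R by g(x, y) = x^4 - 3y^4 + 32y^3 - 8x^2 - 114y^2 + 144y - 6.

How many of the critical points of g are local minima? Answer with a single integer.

2

g separates as a function of x plus a function of y, so ∇g=0 decouples.
∂g/∂x = 4x(x - 2)(x + 2) = 0 at x ∈ {-2, 0, 2}; ∂g/∂y = -12(y - 4)(y - 3)(y - 1) = 0 at y ∈ {1, 3, 4}.
The Hessian is diagonal: diag(g_xx, g_yy). Second derivatives: g_xx(-2)=32, g_xx(0)=-16, g_xx(2)=32; g_yy(1)=-72, g_yy(3)=24, g_yy(4)=-36.
Local minima occur where both diagonal entries positive: (-2, 3), (2, 3). Count: 2.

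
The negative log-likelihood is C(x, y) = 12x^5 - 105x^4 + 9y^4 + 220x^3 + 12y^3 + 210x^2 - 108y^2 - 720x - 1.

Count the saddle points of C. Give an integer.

C separates as a function of x plus a function of y, so ∇C=0 decouples.
∂C/∂x = 60(x - 4)(x - 3)(x - 1)(x + 1) = 0 at x ∈ {-1, 1, 3, 4}; ∂C/∂y = 36y(y - 2)(y + 3) = 0 at y ∈ {-3, 0, 2}.
The Hessian is diagonal: diag(C_xx, C_yy). Second derivatives: C_xx(-1)=-2400, C_xx(1)=720, C_xx(3)=-480, C_xx(4)=900; C_yy(-3)=540, C_yy(0)=-216, C_yy(2)=360.
Saddle points occur where the two diagonal entries have opposite signs: (-1, -3), (-1, 2), (1, 0), (3, -3), (3, 2), (4, 0). Count: 6.

6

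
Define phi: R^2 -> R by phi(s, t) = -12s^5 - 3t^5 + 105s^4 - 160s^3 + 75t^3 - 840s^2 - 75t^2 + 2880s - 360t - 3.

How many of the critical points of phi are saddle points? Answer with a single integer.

8

phi separates as a function of s plus a function of t, so ∇phi=0 decouples.
∂phi/∂s = -60(s - 4)(s - 3)(s - 2)(s + 2) = 0 at s ∈ {-2, 2, 3, 4}; ∂phi/∂t = -15(t - 3)(t - 2)(t + 1)(t + 4) = 0 at t ∈ {-4, -1, 2, 3}.
The Hessian is diagonal: diag(phi_ss, phi_tt). Second derivatives: phi_ss(-2)=7200, phi_ss(2)=-480, phi_ss(3)=300, phi_ss(4)=-720; phi_tt(-4)=1890, phi_tt(-1)=-540, phi_tt(2)=270, phi_tt(3)=-420.
Saddle points occur where the two diagonal entries have opposite signs: (-2, -1), (-2, 3), (2, -4), (2, 2), (3, -1), (3, 3), (4, -4), (4, 2). Count: 8.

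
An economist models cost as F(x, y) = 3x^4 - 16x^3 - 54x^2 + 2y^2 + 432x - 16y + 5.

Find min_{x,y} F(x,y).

F(x,y) separates as P(x) + Q(y) + 5, so its minimum is min P + min Q + 5.
P'(x) = 12(x - 4)(x - 3)(x + 3) vanishes at x ∈ {-3, 3, 4}; Q'(y) = 4y - 16 vanishes at y ∈ {4}.
Local minima of P (where P''>0): P(-3)=-1107, P(4)=608. Local minima of Q: Q(4)=-32.
So the global minimum of F is P(-3) + Q(4) + 5 = -1107 − 32 + 5 = -1134, attained at (-3, 4).

-1134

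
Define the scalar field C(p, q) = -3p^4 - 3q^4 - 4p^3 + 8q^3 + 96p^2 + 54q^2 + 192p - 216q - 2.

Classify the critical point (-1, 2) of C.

local minimum

The mixed partial ∂²C/∂p∂q is 0, so the Hessian at any point is diag(C_pp, C_qq) = diag(12(-3p^2 - 2p + 16), 12(-3q^2 + 4q + 9)).
At (-1, 2): H = diag(180, 60).
Both eigenvalues are positive, so H is positive definite: a local minimum.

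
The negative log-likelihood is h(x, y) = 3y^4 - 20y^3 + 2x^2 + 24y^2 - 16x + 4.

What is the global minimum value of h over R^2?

h(x,y) separates as P(x) + Q(y) + 4, so its minimum is min P + min Q + 4.
P'(x) = 4x - 16 vanishes at x ∈ {4}; Q'(y) = 12y(y - 4)(y - 1) vanishes at y ∈ {0, 1, 4}.
Local minima of P (where P''>0): P(4)=-32. Local minima of Q: Q(0)=0, Q(4)=-128.
So the global minimum of h is P(4) + Q(4) + 4 = -32 − 128 + 4 = -156, attained at (4, 4).

-156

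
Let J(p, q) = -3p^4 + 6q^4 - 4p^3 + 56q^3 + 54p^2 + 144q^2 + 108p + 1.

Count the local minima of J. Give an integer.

2

J separates as a function of p plus a function of q, so ∇J=0 decouples.
∂J/∂p = -12(p - 3)(p + 1)(p + 3) = 0 at p ∈ {-3, -1, 3}; ∂J/∂q = 24q(q + 3)(q + 4) = 0 at q ∈ {-4, -3, 0}.
The Hessian is diagonal: diag(J_pp, J_qq). Second derivatives: J_pp(-3)=-144, J_pp(-1)=96, J_pp(3)=-288; J_qq(-4)=96, J_qq(-3)=-72, J_qq(0)=288.
Local minima occur where both diagonal entries positive: (-1, -4), (-1, 0). Count: 2.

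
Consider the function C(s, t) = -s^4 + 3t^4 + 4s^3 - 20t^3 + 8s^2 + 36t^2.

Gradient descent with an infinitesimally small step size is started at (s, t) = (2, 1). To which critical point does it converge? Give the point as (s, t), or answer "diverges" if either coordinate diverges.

(0, 0)

C is separable, so gradient descent decouples: s follows -∂C/∂s, t follows -∂C/∂t.
∂C/∂s = -4s(s - 4)(s + 1); at s=2 this is 48, so s decreases.
∂C/∂t = 12t(t - 3)(t - 2); at t=1 this is 24, so t decreases.
s converges to its nearest critical value 0 (a local min of the s-part); t converges to 0. The iterate converges to (0, 0).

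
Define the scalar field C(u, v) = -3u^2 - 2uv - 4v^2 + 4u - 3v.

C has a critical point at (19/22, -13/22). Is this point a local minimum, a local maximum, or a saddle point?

local maximum

The Hessian of C is constant: H = [[-6, -2], [-2, -8]].
det(H) = (-6)·(-8) − (-2)² = 44.
det(H) > 0 and tr(H) = -14 < 0, so H is negative definite and the point is a local maximum.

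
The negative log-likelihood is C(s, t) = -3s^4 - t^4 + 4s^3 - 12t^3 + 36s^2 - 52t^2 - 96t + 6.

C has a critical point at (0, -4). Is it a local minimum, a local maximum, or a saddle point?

saddle point

The mixed partial ∂²C/∂s∂t is 0, so the Hessian at any point is diag(C_ss, C_tt) = diag(12(-3s^2 + 2s + 6), -4(3t^2 + 18t + 26)).
At (0, -4): H = diag(72, -8).
The eigenvalues have opposite signs, so H is indefinite: a saddle point.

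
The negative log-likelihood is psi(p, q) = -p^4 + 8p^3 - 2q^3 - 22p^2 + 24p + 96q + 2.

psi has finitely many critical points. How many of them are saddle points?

3

psi separates as a function of p plus a function of q, so ∇psi=0 decouples.
∂psi/∂p = -4(p - 3)(p - 2)(p - 1) = 0 at p ∈ {1, 2, 3}; ∂psi/∂q = -6(q - 4)(q + 4) = 0 at q ∈ {-4, 4}.
The Hessian is diagonal: diag(psi_pp, psi_qq). Second derivatives: psi_pp(1)=-8, psi_pp(2)=4, psi_pp(3)=-8; psi_qq(-4)=48, psi_qq(4)=-48.
Saddle points occur where the two diagonal entries have opposite signs: (1, -4), (2, 4), (3, -4). Count: 3.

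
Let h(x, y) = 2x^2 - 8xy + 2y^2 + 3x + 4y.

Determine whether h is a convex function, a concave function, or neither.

neither

h is quadratic, so its Hessian is the constant matrix H = [[4, -8], [-8, 4]].
det(H) = -48, tr(H) = 8.
det(H) < 0, so H is indefinite: neither convex nor concave.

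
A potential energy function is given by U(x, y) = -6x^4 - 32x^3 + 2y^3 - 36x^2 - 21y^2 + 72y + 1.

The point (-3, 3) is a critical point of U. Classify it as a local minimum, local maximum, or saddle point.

local maximum

The mixed partial ∂²U/∂x∂y is 0, so the Hessian at any point is diag(U_xx, U_yy) = diag(-24(3x^2 + 8x + 3), 6(2y - 7)).
At (-3, 3): H = diag(-144, -6).
Both eigenvalues are negative, so H is negative definite: a local maximum.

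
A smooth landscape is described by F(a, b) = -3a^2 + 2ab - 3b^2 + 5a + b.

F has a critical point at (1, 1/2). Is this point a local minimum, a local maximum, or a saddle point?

local maximum

The Hessian of F is constant: H = [[-6, 2], [2, -6]].
det(H) = (-6)·(-6) − 2² = 32.
det(H) > 0 and tr(H) = -12 < 0, so H is negative definite and the point is a local maximum.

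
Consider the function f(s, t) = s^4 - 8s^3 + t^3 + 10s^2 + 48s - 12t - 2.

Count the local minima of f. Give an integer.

2

f separates as a function of s plus a function of t, so ∇f=0 decouples.
∂f/∂s = 4(s - 4)(s - 3)(s + 1) = 0 at s ∈ {-1, 3, 4}; ∂f/∂t = 3(t - 2)(t + 2) = 0 at t ∈ {-2, 2}.
The Hessian is diagonal: diag(f_ss, f_tt). Second derivatives: f_ss(-1)=80, f_ss(3)=-16, f_ss(4)=20; f_tt(-2)=-12, f_tt(2)=12.
Local minima occur where both diagonal entries positive: (-1, 2), (4, 2). Count: 2.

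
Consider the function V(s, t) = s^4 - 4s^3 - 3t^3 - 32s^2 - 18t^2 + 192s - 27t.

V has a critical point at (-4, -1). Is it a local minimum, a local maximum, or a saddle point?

saddle point

The mixed partial ∂²V/∂s∂t is 0, so the Hessian at any point is diag(V_ss, V_tt) = diag(4(3s^2 - 6s - 16), -18(t + 2)).
At (-4, -1): H = diag(224, -18).
The eigenvalues have opposite signs, so H is indefinite: a saddle point.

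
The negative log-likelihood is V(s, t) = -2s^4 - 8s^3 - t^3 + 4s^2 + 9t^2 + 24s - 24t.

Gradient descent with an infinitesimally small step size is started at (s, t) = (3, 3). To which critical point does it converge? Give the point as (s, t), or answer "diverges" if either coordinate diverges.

V is separable, so gradient descent decouples: s follows -∂V/∂s, t follows -∂V/∂t.
∂V/∂s = -8(s - 1)(s + 1)(s + 3); at s=3 this is -384, so s increases.
∂V/∂t = -3(t - 4)(t - 2); at t=3 this is 3, so t decreases.
The s-coordinate has no critical point in that direction and runs off to infinity.

diverges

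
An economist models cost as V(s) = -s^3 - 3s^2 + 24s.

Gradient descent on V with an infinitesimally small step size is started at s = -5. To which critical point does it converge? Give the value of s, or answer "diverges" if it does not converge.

V'(s) = -3(s - 2)(s + 4), so V'(-5) = -21.
Gradient descent moves in the -V' direction, i.e. s is increasing.
The nearest critical point in that direction is s = -4, where V'' = 18 > 0 (a local minimum). The iterate converges there.

-4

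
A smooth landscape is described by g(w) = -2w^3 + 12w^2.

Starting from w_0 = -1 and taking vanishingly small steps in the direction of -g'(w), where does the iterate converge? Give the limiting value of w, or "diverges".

g'(w) = -6w(w - 4), so g'(-1) = -30.
Gradient descent moves in the -g' direction, i.e. w is increasing.
The nearest critical point in that direction is w = 0, where g'' = 24 > 0 (a local minimum). The iterate converges there.

0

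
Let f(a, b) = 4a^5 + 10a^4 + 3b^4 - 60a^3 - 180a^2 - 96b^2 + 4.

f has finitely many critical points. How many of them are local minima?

f separates as a function of a plus a function of b, so ∇f=0 decouples.
∂f/∂a = 20a(a - 3)(a + 2)(a + 3) = 0 at a ∈ {-3, -2, 0, 3}; ∂f/∂b = 12b(b - 4)(b + 4) = 0 at b ∈ {-4, 0, 4}.
The Hessian is diagonal: diag(f_aa, f_bb). Second derivatives: f_aa(-3)=-360, f_aa(-2)=200, f_aa(0)=-360, f_aa(3)=1800; f_bb(-4)=384, f_bb(0)=-192, f_bb(4)=384.
Local minima occur where both diagonal entries positive: (-2, -4), (-2, 4), (3, -4), (3, 4). Count: 4.

4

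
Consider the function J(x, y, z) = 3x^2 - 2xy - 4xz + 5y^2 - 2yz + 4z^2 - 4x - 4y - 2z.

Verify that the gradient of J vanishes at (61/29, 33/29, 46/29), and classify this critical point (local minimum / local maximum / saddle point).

local minimum

∇J = (6x - 2y - 4z - 4, -2x + 10y - 2z - 4, -4x - 2y + 8z - 2); substituting (61/29, 33/29, 46/29) gives ∇J = (0, 0, 0), so (61/29, 33/29, 46/29) is indeed a critical point.
The Hessian is constant: H = [[6, -2, -4], [-2, 10, -2], [-4, -2, 8]].
Leading principal minors: Δ₁ = 6, Δ₂ = 56, Δ₃ = 232.
All leading minors are positive, so H is positive definite: a local minimum.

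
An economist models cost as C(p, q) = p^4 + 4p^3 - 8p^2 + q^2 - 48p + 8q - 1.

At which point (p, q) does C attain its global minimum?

(2, -4)

C(p,q) separates as A(p) + B(q) − 1, so its minimum is min A + min B − 1.
A'(p) = 4(p - 2)(p + 2)(p + 3) vanishes at p ∈ {-3, -2, 2}; B'(q) = 2q + 8 vanishes at q ∈ {-4}.
Local minima of A (where A''>0): A(-3)=45, A(2)=-80. Local minima of B: B(-4)=-16.
So the global minimum of C is A(2) + B(-4) − 1 = -80 − 16 − 1 = -97, attained at (2, -4).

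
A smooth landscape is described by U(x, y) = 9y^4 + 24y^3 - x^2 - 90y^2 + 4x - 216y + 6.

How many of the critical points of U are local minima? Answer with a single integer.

0

U separates as a function of x plus a function of y, so ∇U=0 decouples.
∂U/∂x = -2(x - 2) = 0 at x ∈ {2}; ∂U/∂y = 36(y - 2)(y + 1)(y + 3) = 0 at y ∈ {-3, -1, 2}.
The Hessian is diagonal: diag(U_xx, U_yy). Second derivatives: U_xx(2)=-2; U_yy(-3)=360, U_yy(-1)=-216, U_yy(2)=540.
Local minima occur where both diagonal entries positive: none. Count: 0.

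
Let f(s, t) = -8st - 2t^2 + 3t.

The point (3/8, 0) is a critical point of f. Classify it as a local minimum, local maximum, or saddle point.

The Hessian of f is constant: H = [[0, -8], [-8, -4]].
det(H) = 0·(-4) − (-8)² = -64.
Since det(H) < 0, H is indefinite and the critical point is a saddle point.

saddle point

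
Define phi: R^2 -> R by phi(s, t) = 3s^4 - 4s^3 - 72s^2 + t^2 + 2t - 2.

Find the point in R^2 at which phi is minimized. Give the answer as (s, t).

(4, -1)

phi(s,t) separates as P(s) + Q(t) − 2, so its minimum is min P + min Q − 2.
P'(s) = 12s(s - 4)(s + 3) vanishes at s ∈ {-3, 0, 4}; Q'(t) = 2(t + 1) vanishes at t ∈ {-1}.
Local minima of P (where P''>0): P(-3)=-297, P(4)=-640. Local minima of Q: Q(-1)=-1.
So the global minimum of phi is P(4) + Q(-1) − 2 = -640 − 1 − 2 = -643, attained at (4, -1).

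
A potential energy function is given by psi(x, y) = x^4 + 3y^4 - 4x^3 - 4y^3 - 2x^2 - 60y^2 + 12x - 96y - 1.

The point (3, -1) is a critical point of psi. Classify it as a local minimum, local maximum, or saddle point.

The mixed partial ∂²psi/∂x∂y is 0, so the Hessian at any point is diag(psi_xx, psi_yy) = diag(4(3x^2 - 6x - 1), 12(3y^2 - 2y - 10)).
At (3, -1): H = diag(32, -60).
The eigenvalues have opposite signs, so H is indefinite: a saddle point.

saddle point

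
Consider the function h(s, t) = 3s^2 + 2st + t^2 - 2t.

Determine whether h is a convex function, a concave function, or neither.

h is quadratic, so its Hessian is the constant matrix H = [[6, 2], [2, 2]].
det(H) = 8, tr(H) = 8.
det(H) > 0 and tr(H) > 0, so H is positive definite everywhere: convex.

convex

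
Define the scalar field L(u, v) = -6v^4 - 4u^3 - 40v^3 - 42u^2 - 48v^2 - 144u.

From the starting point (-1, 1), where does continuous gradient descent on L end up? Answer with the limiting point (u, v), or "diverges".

diverges

L is separable, so gradient descent decouples: u follows -∂L/∂u, v follows -∂L/∂v.
∂L/∂u = -12(u + 3)(u + 4); at u=-1 this is -72, so u increases.
∂L/∂v = -24v(v + 1)(v + 4); at v=1 this is -240, so v increases.
The u-coordinate has no critical point in that direction and runs off to infinity.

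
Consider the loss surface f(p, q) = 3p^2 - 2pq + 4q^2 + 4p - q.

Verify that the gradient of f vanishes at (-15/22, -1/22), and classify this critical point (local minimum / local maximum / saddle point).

local minimum

∇f = (6p - 2q + 4, -2p + 8q - 1); substituting (-15/22, -1/22) gives ∇f = (0, 0), so (-15/22, -1/22) is indeed a critical point.
The Hessian of f is constant: H = [[6, -2], [-2, 8]].
det(H) = 6·8 − (-2)² = 44.
det(H) > 0 and tr(H) = 14 > 0, so H is positive definite and the point is a local minimum.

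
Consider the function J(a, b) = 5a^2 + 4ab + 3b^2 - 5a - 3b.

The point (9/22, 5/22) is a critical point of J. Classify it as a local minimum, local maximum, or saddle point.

The Hessian of J is constant: H = [[10, 4], [4, 6]].
det(H) = 10·6 − 4² = 44.
det(H) > 0 and tr(H) = 16 > 0, so H is positive definite and the point is a local minimum.

local minimum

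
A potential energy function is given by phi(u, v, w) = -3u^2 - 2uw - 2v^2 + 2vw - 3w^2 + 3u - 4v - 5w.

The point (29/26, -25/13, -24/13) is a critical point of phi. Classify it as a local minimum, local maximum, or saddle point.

The Hessian is constant: H = [[-6, 0, -2], [0, -4, 2], [-2, 2, -6]].
Leading principal minors: Δ₁ = -6, Δ₂ = 24, Δ₃ = -104.
The minors alternate sign starting negative (−, +, −), so H is negative definite: a local maximum.

local maximum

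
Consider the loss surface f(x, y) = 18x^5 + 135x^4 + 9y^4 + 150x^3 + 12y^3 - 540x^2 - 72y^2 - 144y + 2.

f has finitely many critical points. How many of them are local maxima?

f separates as a function of x plus a function of y, so ∇f=0 decouples.
∂f/∂x = 90x(x - 1)(x + 3)(x + 4) = 0 at x ∈ {-4, -3, 0, 1}; ∂f/∂y = 36(y - 2)(y + 1)(y + 2) = 0 at y ∈ {-2, -1, 2}.
The Hessian is diagonal: diag(f_xx, f_yy). Second derivatives: f_xx(-4)=-1800, f_xx(-3)=1080, f_xx(0)=-1080, f_xx(1)=1800; f_yy(-2)=144, f_yy(-1)=-108, f_yy(2)=432.
Local maxima occur where both diagonal entries negative: (-4, -1), (0, -1). Count: 2.

2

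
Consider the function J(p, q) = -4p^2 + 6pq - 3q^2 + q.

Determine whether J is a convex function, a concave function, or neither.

concave

J is quadratic, so its Hessian is the constant matrix H = [[-8, 6], [6, -6]].
det(H) = 12, tr(H) = -14.
det(H) > 0 and tr(H) < 0, so H is negative definite everywhere: concave.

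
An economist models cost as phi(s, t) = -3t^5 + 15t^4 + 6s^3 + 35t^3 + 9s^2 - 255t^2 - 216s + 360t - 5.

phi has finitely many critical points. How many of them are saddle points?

4

phi separates as a function of s plus a function of t, so ∇phi=0 decouples.
∂phi/∂s = 18(s - 3)(s + 4) = 0 at s ∈ {-4, 3}; ∂phi/∂t = -15(t - 4)(t - 2)(t - 1)(t + 3) = 0 at t ∈ {-3, 1, 2, 4}.
The Hessian is diagonal: diag(phi_ss, phi_tt). Second derivatives: phi_ss(-4)=-126, phi_ss(3)=126; phi_tt(-3)=2100, phi_tt(1)=-180, phi_tt(2)=150, phi_tt(4)=-630.
Saddle points occur where the two diagonal entries have opposite signs: (-4, -3), (-4, 2), (3, 1), (3, 4). Count: 4.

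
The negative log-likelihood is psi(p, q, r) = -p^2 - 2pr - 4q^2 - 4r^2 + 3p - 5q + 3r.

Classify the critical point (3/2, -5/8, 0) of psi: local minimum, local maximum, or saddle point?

The Hessian is constant: H = [[-2, 0, -2], [0, -8, 0], [-2, 0, -8]].
Leading principal minors: Δ₁ = -2, Δ₂ = 16, Δ₃ = -96.
The minors alternate sign starting negative (−, +, −), so H is negative definite: a local maximum.

local maximum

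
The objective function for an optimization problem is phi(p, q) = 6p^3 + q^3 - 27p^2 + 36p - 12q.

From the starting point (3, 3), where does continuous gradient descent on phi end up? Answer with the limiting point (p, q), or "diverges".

(2, 2)

phi is separable, so gradient descent decouples: p follows -∂phi/∂p, q follows -∂phi/∂q.
∂phi/∂p = 18(p - 2)(p - 1); at p=3 this is 36, so p decreases.
∂phi/∂q = 3(q - 2)(q + 2); at q=3 this is 15, so q decreases.
p converges to its nearest critical value 2 (a local min of the p-part); q converges to 2. The iterate converges to (2, 2).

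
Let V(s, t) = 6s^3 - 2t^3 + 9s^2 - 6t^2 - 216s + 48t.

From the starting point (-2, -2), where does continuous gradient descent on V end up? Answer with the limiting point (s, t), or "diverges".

(3, -4)

V is separable, so gradient descent decouples: s follows -∂V/∂s, t follows -∂V/∂t.
∂V/∂s = 18(s - 3)(s + 4); at s=-2 this is -180, so s increases.
∂V/∂t = -6(t - 2)(t + 4); at t=-2 this is 48, so t decreases.
s converges to its nearest critical value 3 (a local min of the s-part); t converges to -4. The iterate converges to (3, -4).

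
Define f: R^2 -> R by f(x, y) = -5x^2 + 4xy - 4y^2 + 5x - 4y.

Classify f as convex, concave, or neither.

concave

f is quadratic, so its Hessian is the constant matrix H = [[-10, 4], [4, -8]].
det(H) = 64, tr(H) = -18.
det(H) > 0 and tr(H) < 0, so H is negative definite everywhere: concave.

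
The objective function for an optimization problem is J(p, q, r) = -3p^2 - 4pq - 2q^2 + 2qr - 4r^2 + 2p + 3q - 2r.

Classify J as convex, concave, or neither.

concave

J is quadratic, so its Hessian is the constant matrix H = [[-6, -4, 0], [-4, -4, 2], [0, 2, -8]].
Leading principal minors: -6, 8, -40.
Signs alternate −, +, − ⇒ H ≺ 0 ⇒ concave.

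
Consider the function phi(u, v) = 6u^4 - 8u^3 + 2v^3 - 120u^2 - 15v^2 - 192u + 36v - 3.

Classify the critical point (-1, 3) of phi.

saddle point

The mixed partial ∂²phi/∂u∂v is 0, so the Hessian at any point is diag(phi_uu, phi_vv) = diag(24(3u^2 - 2u - 10), 6(2v - 5)).
At (-1, 3): H = diag(-120, 6).
The eigenvalues have opposite signs, so H is indefinite: a saddle point.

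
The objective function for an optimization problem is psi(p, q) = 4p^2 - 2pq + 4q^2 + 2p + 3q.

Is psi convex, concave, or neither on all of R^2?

psi is quadratic, so its Hessian is the constant matrix H = [[8, -2], [-2, 8]].
det(H) = 60, tr(H) = 16.
det(H) > 0 and tr(H) > 0, so H is positive definite everywhere: convex.

convex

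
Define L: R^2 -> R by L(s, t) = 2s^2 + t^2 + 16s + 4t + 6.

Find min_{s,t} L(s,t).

-30

L(s,t) separates as P(s) + Q(t) + 6, so its minimum is min P + min Q + 6.
P'(s) = 4s + 16 vanishes at s ∈ {-4}; Q'(t) = 2(t + 2) vanishes at t ∈ {-2}.
Local minima of P (where P''>0): P(-4)=-32. Local minima of Q: Q(-2)=-4.
So the global minimum of L is P(-4) + Q(-2) + 6 = -32 − 4 + 6 = -30, attained at (-4, -2).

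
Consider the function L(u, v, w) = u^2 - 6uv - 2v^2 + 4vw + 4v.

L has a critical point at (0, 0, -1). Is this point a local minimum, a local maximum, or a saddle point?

The Hessian is constant: H = [[2, -6, 0], [-6, -4, 4], [0, 4, 0]].
Leading principal minors: Δ₁ = 2, Δ₂ = -44, Δ₃ = -32.
The minors fit neither the all-positive nor the alternating-sign pattern, so H is indefinite: a saddle point.

saddle point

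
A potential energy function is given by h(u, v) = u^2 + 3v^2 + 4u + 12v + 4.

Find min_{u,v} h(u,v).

h(u,v) separates as P(u) + Q(v) + 4, so its minimum is min P + min Q + 4.
P'(u) = 2u + 4 vanishes at u ∈ {-2}; Q'(v) = 6v + 12 vanishes at v ∈ {-2}.
Local minima of P (where P''>0): P(-2)=-4. Local minima of Q: Q(-2)=-12.
So the global minimum of h is P(-2) + Q(-2) + 4 = -4 − 12 + 4 = -12, attained at (-2, -2).

-12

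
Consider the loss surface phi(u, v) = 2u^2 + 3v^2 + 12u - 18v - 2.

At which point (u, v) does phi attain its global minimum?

phi(u,v) separates as P(u) + Q(v) − 2, so its minimum is min P + min Q − 2.
P'(u) = 4u + 12 vanishes at u ∈ {-3}; Q'(v) = 6v - 18 vanishes at v ∈ {3}.
Local minima of P (where P''>0): P(-3)=-18. Local minima of Q: Q(3)=-27.
So the global minimum of phi is P(-3) + Q(3) − 2 = -18 − 27 − 2 = -47, attained at (-3, 3).

(-3, 3)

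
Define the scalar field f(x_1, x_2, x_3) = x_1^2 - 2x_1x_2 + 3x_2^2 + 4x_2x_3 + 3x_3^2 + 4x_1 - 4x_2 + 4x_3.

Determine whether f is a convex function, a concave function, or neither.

convex

f is quadratic, so its Hessian is the constant matrix H = [[2, -2, 0], [-2, 6, 4], [0, 4, 6]].
Leading principal minors: 2, 8, 16.
All positive ⇒ H ≻ 0 ⇒ convex.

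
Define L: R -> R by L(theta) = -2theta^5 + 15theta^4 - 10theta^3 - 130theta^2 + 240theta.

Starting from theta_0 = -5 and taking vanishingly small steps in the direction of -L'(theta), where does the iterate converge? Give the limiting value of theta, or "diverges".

L'(theta) = -10(theta - 4)(theta - 3)(theta - 1)(theta + 2), so L'(-5) = -12960.
Gradient descent moves in the -L' direction, i.e. theta is increasing.
The nearest critical point in that direction is theta = -2, where L'' = 900 > 0 (a local minimum). The iterate converges there.

-2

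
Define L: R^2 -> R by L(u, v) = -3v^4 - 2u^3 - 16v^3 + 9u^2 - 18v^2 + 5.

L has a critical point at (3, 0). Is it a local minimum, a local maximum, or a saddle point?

local maximum

The mixed partial ∂²L/∂u∂v is 0, so the Hessian at any point is diag(L_uu, L_vv) = diag(6(-2u + 3), -12(3v^2 + 8v + 3)).
At (3, 0): H = diag(-18, -36).
Both eigenvalues are negative, so H is negative definite: a local maximum.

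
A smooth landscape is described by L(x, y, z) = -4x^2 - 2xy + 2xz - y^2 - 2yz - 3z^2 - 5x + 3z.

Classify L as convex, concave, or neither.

concave

L is quadratic, so its Hessian is the constant matrix H = [[-8, -2, 2], [-2, -2, -2], [2, -2, -6]].
Leading principal minors: -8, 12, -16.
Signs alternate −, +, − ⇒ H ≺ 0 ⇒ concave.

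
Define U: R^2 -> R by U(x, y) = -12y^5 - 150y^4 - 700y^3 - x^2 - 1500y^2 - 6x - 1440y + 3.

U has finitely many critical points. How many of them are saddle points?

U separates as a function of x plus a function of y, so ∇U=0 decouples.
∂U/∂x = -2(x + 3) = 0 at x ∈ {-3}; ∂U/∂y = -60(y + 1)(y + 2)(y + 3)(y + 4) = 0 at y ∈ {-4, -3, -2, -1}.
The Hessian is diagonal: diag(U_xx, U_yy). Second derivatives: U_xx(-3)=-2; U_yy(-4)=360, U_yy(-3)=-120, U_yy(-2)=120, U_yy(-1)=-360.
Saddle points occur where the two diagonal entries have opposite signs: (-3, -4), (-3, -2). Count: 2.

2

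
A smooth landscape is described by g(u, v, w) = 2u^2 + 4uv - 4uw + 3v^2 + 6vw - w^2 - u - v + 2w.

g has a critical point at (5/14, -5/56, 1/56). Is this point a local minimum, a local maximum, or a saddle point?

saddle point

The Hessian is constant: H = [[4, 4, -4], [4, 6, 6], [-4, 6, -2]].
Leading principal minors: Δ₁ = 4, Δ₂ = 8, Δ₃ = -448.
The minors fit neither the all-positive nor the alternating-sign pattern, so H is indefinite: a saddle point.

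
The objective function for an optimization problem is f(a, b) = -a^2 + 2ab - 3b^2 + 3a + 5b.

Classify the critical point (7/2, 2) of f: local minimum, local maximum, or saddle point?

The Hessian of f is constant: H = [[-2, 2], [2, -6]].
det(H) = (-2)·(-6) − 2² = 8.
det(H) > 0 and tr(H) = -8 < 0, so H is negative definite and the point is a local maximum.

local maximum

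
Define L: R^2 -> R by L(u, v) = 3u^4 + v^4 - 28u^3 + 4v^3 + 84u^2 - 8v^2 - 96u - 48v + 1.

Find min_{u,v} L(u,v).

L(u,v) separates as P(u) + Q(v) + 1, so its minimum is min P + min Q + 1.
P'(u) = 12(u - 4)(u - 2)(u - 1) vanishes at u ∈ {1, 2, 4}; Q'(v) = 4(v - 2)(v + 2)(v + 3) vanishes at v ∈ {-3, -2, 2}.
Local minima of P (where P''>0): P(1)=-37, P(4)=-64. Local minima of Q: Q(-3)=45, Q(2)=-80.
So the global minimum of L is P(4) + Q(2) + 1 = -64 − 80 + 1 = -143, attained at (4, 2).

-143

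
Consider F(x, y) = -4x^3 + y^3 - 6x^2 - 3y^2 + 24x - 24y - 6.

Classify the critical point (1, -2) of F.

The mixed partial ∂²F/∂x∂y is 0, so the Hessian at any point is diag(F_xx, F_yy) = diag(-12(2x + 1), 6(y - 1)).
At (1, -2): H = diag(-36, -18).
Both eigenvalues are negative, so H is negative definite: a local maximum.

local maximum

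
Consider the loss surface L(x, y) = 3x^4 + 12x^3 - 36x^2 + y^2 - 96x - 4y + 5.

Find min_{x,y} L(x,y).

-191

L(x,y) separates as P(x) + Q(y) + 5, so its minimum is min P + min Q + 5.
P'(x) = 12(x - 2)(x + 1)(x + 4) vanishes at x ∈ {-4, -1, 2}; Q'(y) = 2y - 4 vanishes at y ∈ {2}.
Local minima of P (where P''>0): P(-4)=-192, P(2)=-192. Local minima of Q: Q(2)=-4.
So the global minimum of L is P(-4) + Q(2) + 5 = -192 − 4 + 5 = -191, attained at (-4, 2).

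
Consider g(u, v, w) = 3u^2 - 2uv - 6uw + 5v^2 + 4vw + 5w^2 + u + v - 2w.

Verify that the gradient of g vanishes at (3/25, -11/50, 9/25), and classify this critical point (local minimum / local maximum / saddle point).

∇g = (6u - 2v - 6w + 1, -2u + 10v + 4w + 1, -6u + 4v + 10w - 2); substituting (3/25, -11/50, 9/25) gives ∇g = (0, 0, 0), so (3/25, -11/50, 9/25) is indeed a critical point.
The Hessian is constant: H = [[6, -2, -6], [-2, 10, 4], [-6, 4, 10]].
Leading principal minors: Δ₁ = 6, Δ₂ = 56, Δ₃ = 200.
All leading minors are positive, so H is positive definite: a local minimum.

local minimum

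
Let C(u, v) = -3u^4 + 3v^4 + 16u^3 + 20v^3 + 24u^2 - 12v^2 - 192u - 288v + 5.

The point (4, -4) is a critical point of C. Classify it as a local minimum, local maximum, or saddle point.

The mixed partial ∂²C/∂u∂v is 0, so the Hessian at any point is diag(C_uu, C_vv) = diag(12(-3u^2 + 8u + 4), 12(3v^2 + 10v - 2)).
At (4, -4): H = diag(-144, 72).
The eigenvalues have opposite signs, so H is indefinite: a saddle point.

saddle point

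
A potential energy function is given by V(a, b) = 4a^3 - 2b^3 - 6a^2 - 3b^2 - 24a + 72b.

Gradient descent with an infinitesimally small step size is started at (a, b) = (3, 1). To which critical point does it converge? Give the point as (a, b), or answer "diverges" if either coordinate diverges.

(2, -4)

V is separable, so gradient descent decouples: a follows -∂V/∂a, b follows -∂V/∂b.
∂V/∂a = 12(a - 2)(a + 1); at a=3 this is 48, so a decreases.
∂V/∂b = -6(b - 3)(b + 4); at b=1 this is 60, so b decreases.
a converges to its nearest critical value 2 (a local min of the a-part); b converges to -4. The iterate converges to (2, -4).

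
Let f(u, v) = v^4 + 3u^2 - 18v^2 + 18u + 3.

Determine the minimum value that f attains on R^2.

-105

f(u,v) separates as P(u) + Q(v) + 3, so its minimum is min P + min Q + 3.
P'(u) = 6u + 18 vanishes at u ∈ {-3}; Q'(v) = 4v(v - 3)(v + 3) vanishes at v ∈ {-3, 0, 3}.
Local minima of P (where P''>0): P(-3)=-27. Local minima of Q: Q(-3)=-81, Q(3)=-81.
So the global minimum of f is P(-3) + Q(-3) + 3 = -27 − 81 + 3 = -105, attained at (-3, -3).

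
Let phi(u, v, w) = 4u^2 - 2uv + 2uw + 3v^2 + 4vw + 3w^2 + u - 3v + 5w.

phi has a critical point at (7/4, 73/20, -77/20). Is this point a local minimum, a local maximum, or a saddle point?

local minimum

The Hessian is constant: H = [[8, -2, 2], [-2, 6, 4], [2, 4, 6]].
Leading principal minors: Δ₁ = 8, Δ₂ = 44, Δ₃ = 80.
All leading minors are positive, so H is positive definite: a local minimum.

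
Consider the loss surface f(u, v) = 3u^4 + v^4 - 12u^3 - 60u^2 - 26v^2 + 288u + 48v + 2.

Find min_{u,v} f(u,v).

f(u,v) separates as P(u) + Q(v) + 2, so its minimum is min P + min Q + 2.
P'(u) = 12(u - 4)(u - 2)(u + 3) vanishes at u ∈ {-3, 2, 4}; Q'(v) = 4(v - 3)(v - 1)(v + 4) vanishes at v ∈ {-4, 1, 3}.
Local minima of P (where P''>0): P(-3)=-837, P(4)=192. Local minima of Q: Q(-4)=-352, Q(3)=-9.
So the global minimum of f is P(-3) + Q(-4) + 2 = -837 − 352 + 2 = -1187, attained at (-3, -4).

-1187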